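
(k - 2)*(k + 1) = k^2 - k - 2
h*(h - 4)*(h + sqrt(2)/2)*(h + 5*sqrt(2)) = h^4 - 4*h^3 + 11*sqrt(2)*h^3/2 - 22*sqrt(2)*h^2 + 5*h^2 - 20*h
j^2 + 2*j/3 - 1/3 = (j - 1/3)*(j + 1)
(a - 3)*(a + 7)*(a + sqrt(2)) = a^3 + sqrt(2)*a^2 + 4*a^2 - 21*a + 4*sqrt(2)*a - 21*sqrt(2)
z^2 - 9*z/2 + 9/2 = (z - 3)*(z - 3/2)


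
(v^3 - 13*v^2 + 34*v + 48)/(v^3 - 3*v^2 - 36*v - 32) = (v - 6)/(v + 4)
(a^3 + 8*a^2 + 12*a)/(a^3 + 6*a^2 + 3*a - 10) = a*(a + 6)/(a^2 + 4*a - 5)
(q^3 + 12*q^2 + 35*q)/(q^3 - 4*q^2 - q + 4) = q*(q^2 + 12*q + 35)/(q^3 - 4*q^2 - q + 4)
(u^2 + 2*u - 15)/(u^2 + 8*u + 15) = (u - 3)/(u + 3)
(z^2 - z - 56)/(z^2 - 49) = (z - 8)/(z - 7)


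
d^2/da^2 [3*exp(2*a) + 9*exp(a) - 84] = (12*exp(a) + 9)*exp(a)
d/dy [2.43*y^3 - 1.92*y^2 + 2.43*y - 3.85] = 7.29*y^2 - 3.84*y + 2.43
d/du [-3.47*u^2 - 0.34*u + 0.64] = -6.94*u - 0.34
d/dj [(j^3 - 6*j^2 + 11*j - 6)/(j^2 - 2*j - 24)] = (j^4 - 4*j^3 - 71*j^2 + 300*j - 276)/(j^4 - 4*j^3 - 44*j^2 + 96*j + 576)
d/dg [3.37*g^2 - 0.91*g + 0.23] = 6.74*g - 0.91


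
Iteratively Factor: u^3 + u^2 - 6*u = (u - 2)*(u^2 + 3*u) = u*(u - 2)*(u + 3)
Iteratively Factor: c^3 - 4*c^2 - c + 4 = (c - 1)*(c^2 - 3*c - 4) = (c - 1)*(c + 1)*(c - 4)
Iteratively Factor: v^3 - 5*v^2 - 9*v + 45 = (v + 3)*(v^2 - 8*v + 15) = (v - 3)*(v + 3)*(v - 5)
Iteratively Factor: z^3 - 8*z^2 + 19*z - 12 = (z - 3)*(z^2 - 5*z + 4) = (z - 3)*(z - 1)*(z - 4)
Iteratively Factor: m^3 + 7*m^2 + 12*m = (m + 4)*(m^2 + 3*m) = m*(m + 4)*(m + 3)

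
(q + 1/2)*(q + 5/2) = q^2 + 3*q + 5/4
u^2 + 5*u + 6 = (u + 2)*(u + 3)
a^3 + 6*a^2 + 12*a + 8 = (a + 2)^3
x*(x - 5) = x^2 - 5*x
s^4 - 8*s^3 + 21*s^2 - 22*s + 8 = (s - 4)*(s - 2)*(s - 1)^2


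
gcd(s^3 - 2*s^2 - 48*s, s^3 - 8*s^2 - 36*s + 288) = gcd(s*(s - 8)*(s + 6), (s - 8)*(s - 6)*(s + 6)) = s^2 - 2*s - 48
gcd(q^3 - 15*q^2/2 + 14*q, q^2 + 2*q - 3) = 1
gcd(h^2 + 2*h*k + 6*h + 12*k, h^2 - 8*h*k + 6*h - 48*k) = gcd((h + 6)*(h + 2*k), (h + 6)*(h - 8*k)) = h + 6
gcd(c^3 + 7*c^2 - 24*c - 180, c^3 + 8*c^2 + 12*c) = c + 6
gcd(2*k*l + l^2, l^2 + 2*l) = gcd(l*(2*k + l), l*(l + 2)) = l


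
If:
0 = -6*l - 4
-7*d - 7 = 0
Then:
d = -1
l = -2/3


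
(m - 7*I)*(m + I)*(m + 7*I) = m^3 + I*m^2 + 49*m + 49*I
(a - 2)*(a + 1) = a^2 - a - 2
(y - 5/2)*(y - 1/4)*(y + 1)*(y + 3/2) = y^4 - y^3/4 - 19*y^2/4 - 41*y/16 + 15/16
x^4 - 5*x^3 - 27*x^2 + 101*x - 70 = (x - 7)*(x - 2)*(x - 1)*(x + 5)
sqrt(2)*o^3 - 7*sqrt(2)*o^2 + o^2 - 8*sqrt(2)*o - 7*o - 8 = (o - 8)*(o + 1)*(sqrt(2)*o + 1)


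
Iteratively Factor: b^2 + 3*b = (b + 3)*(b)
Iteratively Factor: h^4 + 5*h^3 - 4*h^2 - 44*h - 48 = (h + 4)*(h^3 + h^2 - 8*h - 12) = (h + 2)*(h + 4)*(h^2 - h - 6) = (h + 2)^2*(h + 4)*(h - 3)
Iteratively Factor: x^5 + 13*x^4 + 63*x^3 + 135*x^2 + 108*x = (x)*(x^4 + 13*x^3 + 63*x^2 + 135*x + 108) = x*(x + 3)*(x^3 + 10*x^2 + 33*x + 36) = x*(x + 3)^2*(x^2 + 7*x + 12) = x*(x + 3)^3*(x + 4)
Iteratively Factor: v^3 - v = (v + 1)*(v^2 - v) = (v - 1)*(v + 1)*(v)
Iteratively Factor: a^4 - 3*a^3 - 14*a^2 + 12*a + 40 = (a - 2)*(a^3 - a^2 - 16*a - 20) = (a - 2)*(a + 2)*(a^2 - 3*a - 10) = (a - 2)*(a + 2)^2*(a - 5)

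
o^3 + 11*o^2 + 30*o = o*(o + 5)*(o + 6)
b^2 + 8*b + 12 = (b + 2)*(b + 6)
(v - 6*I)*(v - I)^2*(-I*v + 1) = -I*v^4 - 7*v^3 + 5*I*v^2 - 7*v + 6*I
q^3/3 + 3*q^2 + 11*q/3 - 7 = (q/3 + 1)*(q - 1)*(q + 7)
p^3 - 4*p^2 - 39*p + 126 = (p - 7)*(p - 3)*(p + 6)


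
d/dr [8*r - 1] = 8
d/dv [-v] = -1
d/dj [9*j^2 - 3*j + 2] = 18*j - 3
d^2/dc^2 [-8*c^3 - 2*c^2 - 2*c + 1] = -48*c - 4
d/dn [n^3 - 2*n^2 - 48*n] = 3*n^2 - 4*n - 48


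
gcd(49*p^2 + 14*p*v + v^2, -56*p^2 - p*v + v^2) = 7*p + v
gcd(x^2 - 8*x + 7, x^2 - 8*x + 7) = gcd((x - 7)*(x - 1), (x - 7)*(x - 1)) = x^2 - 8*x + 7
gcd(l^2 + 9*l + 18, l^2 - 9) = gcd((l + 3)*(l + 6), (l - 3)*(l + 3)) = l + 3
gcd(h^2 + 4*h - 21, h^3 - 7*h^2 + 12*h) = h - 3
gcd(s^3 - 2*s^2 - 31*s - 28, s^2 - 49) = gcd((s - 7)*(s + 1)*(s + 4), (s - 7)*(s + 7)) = s - 7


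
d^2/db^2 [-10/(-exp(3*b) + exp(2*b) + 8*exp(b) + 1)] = 10*((-9*exp(2*b) + 4*exp(b) + 8)*(-exp(3*b) + exp(2*b) + 8*exp(b) + 1) - 2*(-3*exp(2*b) + 2*exp(b) + 8)^2*exp(b))*exp(b)/(-exp(3*b) + exp(2*b) + 8*exp(b) + 1)^3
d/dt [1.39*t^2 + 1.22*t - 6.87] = 2.78*t + 1.22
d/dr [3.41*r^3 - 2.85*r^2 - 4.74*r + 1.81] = 10.23*r^2 - 5.7*r - 4.74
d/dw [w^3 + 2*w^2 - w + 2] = 3*w^2 + 4*w - 1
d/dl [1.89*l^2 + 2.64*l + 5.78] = 3.78*l + 2.64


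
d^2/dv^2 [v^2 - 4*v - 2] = 2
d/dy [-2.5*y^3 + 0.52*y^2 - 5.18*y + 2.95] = -7.5*y^2 + 1.04*y - 5.18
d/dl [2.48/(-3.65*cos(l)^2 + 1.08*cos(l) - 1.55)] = (2.6784 - 18.104*cos(l))*sin(l)/(3.65*cos(l)^2 - 1.08*cos(l) + 1.55)^2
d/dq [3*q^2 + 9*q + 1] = 6*q + 9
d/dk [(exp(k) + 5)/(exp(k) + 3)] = -2*exp(k)/(exp(k) + 3)^2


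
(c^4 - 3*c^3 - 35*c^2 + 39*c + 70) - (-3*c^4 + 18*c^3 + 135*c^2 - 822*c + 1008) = 4*c^4 - 21*c^3 - 170*c^2 + 861*c - 938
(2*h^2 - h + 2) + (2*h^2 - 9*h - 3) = 4*h^2 - 10*h - 1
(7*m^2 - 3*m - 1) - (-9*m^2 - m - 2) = 16*m^2 - 2*m + 1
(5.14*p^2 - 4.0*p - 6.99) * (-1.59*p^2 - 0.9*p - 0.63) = -8.1726*p^4 + 1.734*p^3 + 11.4759*p^2 + 8.811*p + 4.4037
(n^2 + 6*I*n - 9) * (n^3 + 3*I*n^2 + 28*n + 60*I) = n^5 + 9*I*n^4 + n^3 + 201*I*n^2 - 612*n - 540*I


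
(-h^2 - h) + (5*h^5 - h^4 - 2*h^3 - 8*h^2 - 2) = 5*h^5 - h^4 - 2*h^3 - 9*h^2 - h - 2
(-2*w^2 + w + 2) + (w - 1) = -2*w^2 + 2*w + 1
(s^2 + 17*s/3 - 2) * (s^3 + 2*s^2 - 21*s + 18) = s^5 + 23*s^4/3 - 35*s^3/3 - 105*s^2 + 144*s - 36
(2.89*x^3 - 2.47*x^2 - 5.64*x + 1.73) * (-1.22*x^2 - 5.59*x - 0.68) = -3.5258*x^5 - 13.1417*x^4 + 18.7229*x^3 + 31.0966*x^2 - 5.8355*x - 1.1764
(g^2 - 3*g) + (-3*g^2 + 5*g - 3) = -2*g^2 + 2*g - 3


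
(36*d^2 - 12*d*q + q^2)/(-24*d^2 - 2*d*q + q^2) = (-6*d + q)/(4*d + q)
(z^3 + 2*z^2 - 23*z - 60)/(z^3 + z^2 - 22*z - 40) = (z + 3)/(z + 2)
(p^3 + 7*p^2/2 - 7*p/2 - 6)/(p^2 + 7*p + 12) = (2*p^2 - p - 3)/(2*(p + 3))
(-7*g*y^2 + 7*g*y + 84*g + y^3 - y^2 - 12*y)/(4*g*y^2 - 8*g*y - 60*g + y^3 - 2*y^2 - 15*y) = (-7*g*y + 28*g + y^2 - 4*y)/(4*g*y - 20*g + y^2 - 5*y)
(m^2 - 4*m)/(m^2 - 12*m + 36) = m*(m - 4)/(m^2 - 12*m + 36)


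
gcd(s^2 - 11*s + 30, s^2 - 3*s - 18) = s - 6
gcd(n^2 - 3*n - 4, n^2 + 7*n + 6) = n + 1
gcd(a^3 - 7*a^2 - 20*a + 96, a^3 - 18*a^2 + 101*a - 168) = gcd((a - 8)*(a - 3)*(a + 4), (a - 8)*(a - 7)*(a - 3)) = a^2 - 11*a + 24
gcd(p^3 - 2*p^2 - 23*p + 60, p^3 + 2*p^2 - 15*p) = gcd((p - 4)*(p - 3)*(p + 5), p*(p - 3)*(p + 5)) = p^2 + 2*p - 15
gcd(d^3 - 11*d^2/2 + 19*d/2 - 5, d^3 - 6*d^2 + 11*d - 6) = d^2 - 3*d + 2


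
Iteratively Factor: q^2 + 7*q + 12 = (q + 3)*(q + 4)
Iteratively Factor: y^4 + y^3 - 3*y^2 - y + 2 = (y - 1)*(y^3 + 2*y^2 - y - 2) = (y - 1)*(y + 2)*(y^2 - 1) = (y - 1)*(y + 1)*(y + 2)*(y - 1)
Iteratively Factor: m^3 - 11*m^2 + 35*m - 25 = (m - 5)*(m^2 - 6*m + 5) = (m - 5)^2*(m - 1)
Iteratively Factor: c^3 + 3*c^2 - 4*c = (c - 1)*(c^2 + 4*c) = c*(c - 1)*(c + 4)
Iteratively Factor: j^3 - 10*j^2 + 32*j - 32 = (j - 2)*(j^2 - 8*j + 16) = (j - 4)*(j - 2)*(j - 4)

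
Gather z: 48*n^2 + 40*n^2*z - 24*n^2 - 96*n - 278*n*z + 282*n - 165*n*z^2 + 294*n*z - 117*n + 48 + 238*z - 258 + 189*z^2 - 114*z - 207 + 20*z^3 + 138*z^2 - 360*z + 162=24*n^2 + 69*n + 20*z^3 + z^2*(327 - 165*n) + z*(40*n^2 + 16*n - 236) - 255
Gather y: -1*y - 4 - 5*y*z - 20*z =y*(-5*z - 1) - 20*z - 4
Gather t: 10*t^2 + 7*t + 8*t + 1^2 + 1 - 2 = 10*t^2 + 15*t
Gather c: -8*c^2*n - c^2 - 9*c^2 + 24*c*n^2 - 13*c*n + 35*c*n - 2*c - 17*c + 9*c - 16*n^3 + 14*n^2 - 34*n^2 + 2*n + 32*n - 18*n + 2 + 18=c^2*(-8*n - 10) + c*(24*n^2 + 22*n - 10) - 16*n^3 - 20*n^2 + 16*n + 20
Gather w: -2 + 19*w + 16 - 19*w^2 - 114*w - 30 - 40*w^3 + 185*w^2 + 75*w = -40*w^3 + 166*w^2 - 20*w - 16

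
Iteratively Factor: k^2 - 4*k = (k - 4)*(k)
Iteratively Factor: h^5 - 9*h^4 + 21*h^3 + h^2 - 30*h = (h - 5)*(h^4 - 4*h^3 + h^2 + 6*h) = h*(h - 5)*(h^3 - 4*h^2 + h + 6) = h*(h - 5)*(h - 2)*(h^2 - 2*h - 3) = h*(h - 5)*(h - 2)*(h + 1)*(h - 3)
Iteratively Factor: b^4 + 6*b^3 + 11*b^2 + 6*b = (b + 1)*(b^3 + 5*b^2 + 6*b) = (b + 1)*(b + 2)*(b^2 + 3*b) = b*(b + 1)*(b + 2)*(b + 3)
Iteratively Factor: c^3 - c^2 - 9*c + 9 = (c + 3)*(c^2 - 4*c + 3) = (c - 3)*(c + 3)*(c - 1)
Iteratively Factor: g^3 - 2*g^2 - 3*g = (g - 3)*(g^2 + g) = (g - 3)*(g + 1)*(g)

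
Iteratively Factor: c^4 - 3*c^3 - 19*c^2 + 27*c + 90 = (c + 2)*(c^3 - 5*c^2 - 9*c + 45) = (c - 3)*(c + 2)*(c^2 - 2*c - 15) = (c - 3)*(c + 2)*(c + 3)*(c - 5)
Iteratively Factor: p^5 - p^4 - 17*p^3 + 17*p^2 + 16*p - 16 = (p - 1)*(p^4 - 17*p^2 + 16) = (p - 1)*(p + 4)*(p^3 - 4*p^2 - p + 4) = (p - 1)^2*(p + 4)*(p^2 - 3*p - 4) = (p - 4)*(p - 1)^2*(p + 4)*(p + 1)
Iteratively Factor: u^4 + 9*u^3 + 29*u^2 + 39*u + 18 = (u + 3)*(u^3 + 6*u^2 + 11*u + 6) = (u + 1)*(u + 3)*(u^2 + 5*u + 6) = (u + 1)*(u + 2)*(u + 3)*(u + 3)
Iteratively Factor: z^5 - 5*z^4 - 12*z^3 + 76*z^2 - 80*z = (z)*(z^4 - 5*z^3 - 12*z^2 + 76*z - 80) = z*(z + 4)*(z^3 - 9*z^2 + 24*z - 20) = z*(z - 2)*(z + 4)*(z^2 - 7*z + 10) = z*(z - 5)*(z - 2)*(z + 4)*(z - 2)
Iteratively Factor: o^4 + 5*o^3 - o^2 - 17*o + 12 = (o - 1)*(o^3 + 6*o^2 + 5*o - 12) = (o - 1)*(o + 4)*(o^2 + 2*o - 3) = (o - 1)*(o + 3)*(o + 4)*(o - 1)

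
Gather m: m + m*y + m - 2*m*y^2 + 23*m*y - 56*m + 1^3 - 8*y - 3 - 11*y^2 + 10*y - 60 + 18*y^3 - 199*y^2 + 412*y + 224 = m*(-2*y^2 + 24*y - 54) + 18*y^3 - 210*y^2 + 414*y + 162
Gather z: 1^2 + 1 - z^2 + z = -z^2 + z + 2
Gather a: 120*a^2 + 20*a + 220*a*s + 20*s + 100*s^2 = 120*a^2 + a*(220*s + 20) + 100*s^2 + 20*s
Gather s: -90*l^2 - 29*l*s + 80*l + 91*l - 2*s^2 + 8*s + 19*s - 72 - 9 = -90*l^2 + 171*l - 2*s^2 + s*(27 - 29*l) - 81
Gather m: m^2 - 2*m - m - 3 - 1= m^2 - 3*m - 4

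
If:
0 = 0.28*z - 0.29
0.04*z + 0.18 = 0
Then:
No Solution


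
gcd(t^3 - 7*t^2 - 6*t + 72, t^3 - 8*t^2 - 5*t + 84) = t^2 - t - 12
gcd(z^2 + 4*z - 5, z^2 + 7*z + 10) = z + 5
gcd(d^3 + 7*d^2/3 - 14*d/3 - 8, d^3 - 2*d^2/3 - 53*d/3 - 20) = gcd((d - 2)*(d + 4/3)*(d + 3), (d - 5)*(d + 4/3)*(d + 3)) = d^2 + 13*d/3 + 4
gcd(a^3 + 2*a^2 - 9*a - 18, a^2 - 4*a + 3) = a - 3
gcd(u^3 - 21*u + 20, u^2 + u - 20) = u^2 + u - 20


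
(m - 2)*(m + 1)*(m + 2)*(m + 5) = m^4 + 6*m^3 + m^2 - 24*m - 20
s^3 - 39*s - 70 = (s - 7)*(s + 2)*(s + 5)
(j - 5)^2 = j^2 - 10*j + 25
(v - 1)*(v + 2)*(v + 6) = v^3 + 7*v^2 + 4*v - 12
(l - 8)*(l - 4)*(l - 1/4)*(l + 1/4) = l^4 - 12*l^3 + 511*l^2/16 + 3*l/4 - 2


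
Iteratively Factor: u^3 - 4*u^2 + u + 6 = (u + 1)*(u^2 - 5*u + 6) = (u - 3)*(u + 1)*(u - 2)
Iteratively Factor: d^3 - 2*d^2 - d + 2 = (d - 1)*(d^2 - d - 2) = (d - 1)*(d + 1)*(d - 2)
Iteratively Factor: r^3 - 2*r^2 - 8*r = (r - 4)*(r^2 + 2*r) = r*(r - 4)*(r + 2)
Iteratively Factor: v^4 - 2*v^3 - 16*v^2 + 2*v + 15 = (v - 5)*(v^3 + 3*v^2 - v - 3) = (v - 5)*(v + 3)*(v^2 - 1) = (v - 5)*(v - 1)*(v + 3)*(v + 1)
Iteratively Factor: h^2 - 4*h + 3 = (h - 3)*(h - 1)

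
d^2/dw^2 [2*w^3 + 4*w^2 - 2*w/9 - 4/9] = 12*w + 8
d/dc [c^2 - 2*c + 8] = 2*c - 2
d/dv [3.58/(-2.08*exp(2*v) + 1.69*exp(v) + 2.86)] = (14.8928*exp(v) - 6.0502)*exp(v)/(-2.08*exp(2*v) + 1.69*exp(v) + 2.86)^2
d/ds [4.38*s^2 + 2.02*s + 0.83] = 8.76*s + 2.02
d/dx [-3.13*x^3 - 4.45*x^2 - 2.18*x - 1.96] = -9.39*x^2 - 8.9*x - 2.18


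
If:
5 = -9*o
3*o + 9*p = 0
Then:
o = -5/9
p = 5/27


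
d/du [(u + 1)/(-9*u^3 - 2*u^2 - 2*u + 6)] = (-9*u^3 - 2*u^2 - 2*u + (u + 1)*(27*u^2 + 4*u + 2) + 6)/(9*u^3 + 2*u^2 + 2*u - 6)^2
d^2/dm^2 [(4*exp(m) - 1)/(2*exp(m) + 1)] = (6 - 12*exp(m))*exp(m)/(8*exp(3*m) + 12*exp(2*m) + 6*exp(m) + 1)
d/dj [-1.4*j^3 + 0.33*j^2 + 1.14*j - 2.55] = -4.2*j^2 + 0.66*j + 1.14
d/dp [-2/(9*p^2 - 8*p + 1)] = 4*(9*p - 4)/(9*p^2 - 8*p + 1)^2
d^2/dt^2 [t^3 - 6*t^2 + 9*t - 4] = 6*t - 12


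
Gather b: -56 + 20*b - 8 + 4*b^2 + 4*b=4*b^2 + 24*b - 64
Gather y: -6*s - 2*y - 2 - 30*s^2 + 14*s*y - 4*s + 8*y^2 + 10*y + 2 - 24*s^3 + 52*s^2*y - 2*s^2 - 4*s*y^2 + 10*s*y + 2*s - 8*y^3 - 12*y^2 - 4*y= -24*s^3 - 32*s^2 - 8*s - 8*y^3 + y^2*(-4*s - 4) + y*(52*s^2 + 24*s + 4)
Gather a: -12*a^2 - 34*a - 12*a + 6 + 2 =-12*a^2 - 46*a + 8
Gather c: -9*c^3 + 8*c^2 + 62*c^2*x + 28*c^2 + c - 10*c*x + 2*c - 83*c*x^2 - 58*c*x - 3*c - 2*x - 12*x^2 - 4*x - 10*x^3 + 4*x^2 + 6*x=-9*c^3 + c^2*(62*x + 36) + c*(-83*x^2 - 68*x) - 10*x^3 - 8*x^2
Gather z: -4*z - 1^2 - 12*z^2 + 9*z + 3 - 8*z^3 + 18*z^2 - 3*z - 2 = -8*z^3 + 6*z^2 + 2*z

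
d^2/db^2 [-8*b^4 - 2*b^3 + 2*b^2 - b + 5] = -96*b^2 - 12*b + 4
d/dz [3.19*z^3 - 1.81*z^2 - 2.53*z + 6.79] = 9.57*z^2 - 3.62*z - 2.53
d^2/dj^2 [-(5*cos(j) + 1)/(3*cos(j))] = (cos(j)^2 - 2)/(3*cos(j)^3)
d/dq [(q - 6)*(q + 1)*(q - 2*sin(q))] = -(q - 6)*(q + 1)*(2*cos(q) - 1) + (q - 6)*(q - 2*sin(q)) + (q + 1)*(q - 2*sin(q))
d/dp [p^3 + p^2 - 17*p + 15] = 3*p^2 + 2*p - 17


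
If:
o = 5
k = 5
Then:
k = 5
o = 5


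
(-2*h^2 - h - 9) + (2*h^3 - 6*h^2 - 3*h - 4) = 2*h^3 - 8*h^2 - 4*h - 13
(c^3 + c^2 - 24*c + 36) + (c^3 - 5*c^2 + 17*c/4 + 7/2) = 2*c^3 - 4*c^2 - 79*c/4 + 79/2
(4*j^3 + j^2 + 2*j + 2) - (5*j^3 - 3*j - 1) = -j^3 + j^2 + 5*j + 3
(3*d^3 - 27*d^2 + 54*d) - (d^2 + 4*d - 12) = 3*d^3 - 28*d^2 + 50*d + 12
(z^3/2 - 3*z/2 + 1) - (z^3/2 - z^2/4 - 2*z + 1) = z^2/4 + z/2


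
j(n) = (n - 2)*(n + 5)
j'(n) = 2*n + 3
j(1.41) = -3.78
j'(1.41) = 5.82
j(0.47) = -8.37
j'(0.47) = 3.94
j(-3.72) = -7.32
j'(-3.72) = -4.44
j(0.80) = -6.96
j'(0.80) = 4.60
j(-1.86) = -12.12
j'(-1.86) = -0.72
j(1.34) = -4.18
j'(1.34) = 5.68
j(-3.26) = -9.15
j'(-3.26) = -3.52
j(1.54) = -3.01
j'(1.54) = 6.08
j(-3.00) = -10.00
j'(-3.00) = -3.00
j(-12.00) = 98.00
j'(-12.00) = -21.00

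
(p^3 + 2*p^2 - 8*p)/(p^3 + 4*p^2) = (p - 2)/p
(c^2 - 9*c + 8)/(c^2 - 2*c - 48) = (c - 1)/(c + 6)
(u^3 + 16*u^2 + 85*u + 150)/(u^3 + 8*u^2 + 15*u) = (u^2 + 11*u + 30)/(u*(u + 3))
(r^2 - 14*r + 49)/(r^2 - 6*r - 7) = (r - 7)/(r + 1)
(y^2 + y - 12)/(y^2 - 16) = (y - 3)/(y - 4)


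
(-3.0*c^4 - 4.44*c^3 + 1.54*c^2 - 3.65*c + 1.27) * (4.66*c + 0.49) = -13.98*c^5 - 22.1604*c^4 + 5.0008*c^3 - 16.2544*c^2 + 4.1297*c + 0.6223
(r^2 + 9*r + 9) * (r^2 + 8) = r^4 + 9*r^3 + 17*r^2 + 72*r + 72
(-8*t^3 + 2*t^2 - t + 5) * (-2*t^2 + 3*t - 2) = 16*t^5 - 28*t^4 + 24*t^3 - 17*t^2 + 17*t - 10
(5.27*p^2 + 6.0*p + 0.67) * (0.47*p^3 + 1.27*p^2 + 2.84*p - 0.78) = 2.4769*p^5 + 9.5129*p^4 + 22.9017*p^3 + 13.7803*p^2 - 2.7772*p - 0.5226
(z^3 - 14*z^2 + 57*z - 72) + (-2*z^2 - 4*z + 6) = z^3 - 16*z^2 + 53*z - 66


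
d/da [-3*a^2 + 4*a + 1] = 4 - 6*a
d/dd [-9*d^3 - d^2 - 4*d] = -27*d^2 - 2*d - 4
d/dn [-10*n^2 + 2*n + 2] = 2 - 20*n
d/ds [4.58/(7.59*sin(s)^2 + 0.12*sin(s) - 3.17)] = -(69.5244*sin(s) + 0.5496)*cos(s)/(7.59*sin(s)^2 + 0.12*sin(s) - 3.17)^2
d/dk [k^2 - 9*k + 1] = 2*k - 9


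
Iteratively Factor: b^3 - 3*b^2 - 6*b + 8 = (b - 1)*(b^2 - 2*b - 8) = (b - 1)*(b + 2)*(b - 4)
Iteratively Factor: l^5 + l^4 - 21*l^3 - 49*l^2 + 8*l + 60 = (l - 1)*(l^4 + 2*l^3 - 19*l^2 - 68*l - 60) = (l - 1)*(l + 3)*(l^3 - l^2 - 16*l - 20) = (l - 5)*(l - 1)*(l + 3)*(l^2 + 4*l + 4) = (l - 5)*(l - 1)*(l + 2)*(l + 3)*(l + 2)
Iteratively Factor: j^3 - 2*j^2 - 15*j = (j - 5)*(j^2 + 3*j) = (j - 5)*(j + 3)*(j)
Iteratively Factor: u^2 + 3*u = (u)*(u + 3)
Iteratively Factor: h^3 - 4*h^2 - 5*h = (h)*(h^2 - 4*h - 5) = h*(h + 1)*(h - 5)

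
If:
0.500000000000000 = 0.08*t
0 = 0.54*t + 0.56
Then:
No Solution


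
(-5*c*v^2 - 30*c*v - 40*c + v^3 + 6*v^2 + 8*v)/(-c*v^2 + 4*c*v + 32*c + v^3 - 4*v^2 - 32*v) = (-5*c*v - 10*c + v^2 + 2*v)/(-c*v + 8*c + v^2 - 8*v)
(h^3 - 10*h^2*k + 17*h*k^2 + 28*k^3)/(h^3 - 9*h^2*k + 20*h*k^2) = (h^2 - 6*h*k - 7*k^2)/(h*(h - 5*k))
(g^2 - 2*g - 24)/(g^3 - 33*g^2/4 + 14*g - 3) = 4*(g + 4)/(4*g^2 - 9*g + 2)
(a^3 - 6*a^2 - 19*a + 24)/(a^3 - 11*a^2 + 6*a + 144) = (a - 1)/(a - 6)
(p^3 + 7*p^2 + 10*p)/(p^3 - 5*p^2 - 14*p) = (p + 5)/(p - 7)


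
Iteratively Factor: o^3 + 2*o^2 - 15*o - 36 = (o - 4)*(o^2 + 6*o + 9) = (o - 4)*(o + 3)*(o + 3)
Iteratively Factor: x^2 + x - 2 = (x - 1)*(x + 2)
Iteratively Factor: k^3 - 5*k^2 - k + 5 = (k - 5)*(k^2 - 1) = (k - 5)*(k - 1)*(k + 1)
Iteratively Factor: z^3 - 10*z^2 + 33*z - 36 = (z - 4)*(z^2 - 6*z + 9) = (z - 4)*(z - 3)*(z - 3)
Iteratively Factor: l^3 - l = (l - 1)*(l^2 + l) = l*(l - 1)*(l + 1)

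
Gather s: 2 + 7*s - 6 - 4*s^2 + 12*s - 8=-4*s^2 + 19*s - 12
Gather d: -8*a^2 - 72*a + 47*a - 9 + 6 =-8*a^2 - 25*a - 3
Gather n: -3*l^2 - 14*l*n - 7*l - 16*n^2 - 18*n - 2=-3*l^2 - 7*l - 16*n^2 + n*(-14*l - 18) - 2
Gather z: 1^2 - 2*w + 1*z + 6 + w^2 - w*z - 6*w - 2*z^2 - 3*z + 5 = w^2 - 8*w - 2*z^2 + z*(-w - 2) + 12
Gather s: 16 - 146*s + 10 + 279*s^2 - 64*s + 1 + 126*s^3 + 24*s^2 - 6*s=126*s^3 + 303*s^2 - 216*s + 27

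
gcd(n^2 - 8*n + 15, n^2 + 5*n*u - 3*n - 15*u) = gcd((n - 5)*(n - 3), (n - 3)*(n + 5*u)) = n - 3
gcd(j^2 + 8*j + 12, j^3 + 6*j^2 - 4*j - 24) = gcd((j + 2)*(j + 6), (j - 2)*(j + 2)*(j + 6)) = j^2 + 8*j + 12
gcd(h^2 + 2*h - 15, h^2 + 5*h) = h + 5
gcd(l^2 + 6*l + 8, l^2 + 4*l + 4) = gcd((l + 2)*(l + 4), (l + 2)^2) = l + 2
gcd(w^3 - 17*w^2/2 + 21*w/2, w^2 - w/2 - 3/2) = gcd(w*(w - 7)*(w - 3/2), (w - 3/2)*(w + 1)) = w - 3/2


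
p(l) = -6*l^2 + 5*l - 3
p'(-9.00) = 113.00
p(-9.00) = -534.00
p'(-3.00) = 41.00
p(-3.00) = -72.00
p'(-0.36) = 9.32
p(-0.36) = -5.58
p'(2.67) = -27.04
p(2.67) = -32.42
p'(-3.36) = 45.32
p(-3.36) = -87.54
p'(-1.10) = 18.20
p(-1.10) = -15.76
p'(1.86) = -17.32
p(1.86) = -14.46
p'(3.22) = -33.64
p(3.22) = -49.11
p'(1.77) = -16.24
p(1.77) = -12.95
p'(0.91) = -5.92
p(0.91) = -3.42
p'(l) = 5 - 12*l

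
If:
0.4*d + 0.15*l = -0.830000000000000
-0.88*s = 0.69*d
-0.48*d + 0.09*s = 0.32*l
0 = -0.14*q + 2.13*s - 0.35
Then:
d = -5.85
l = 10.06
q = 67.27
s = 4.59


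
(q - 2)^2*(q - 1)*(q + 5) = q^4 - 17*q^2 + 36*q - 20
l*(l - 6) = l^2 - 6*l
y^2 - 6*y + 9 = (y - 3)^2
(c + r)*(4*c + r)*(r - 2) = 4*c^2*r - 8*c^2 + 5*c*r^2 - 10*c*r + r^3 - 2*r^2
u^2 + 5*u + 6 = (u + 2)*(u + 3)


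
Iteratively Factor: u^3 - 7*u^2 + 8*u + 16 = (u - 4)*(u^2 - 3*u - 4) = (u - 4)^2*(u + 1)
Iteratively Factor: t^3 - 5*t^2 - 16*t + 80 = (t - 4)*(t^2 - t - 20) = (t - 4)*(t + 4)*(t - 5)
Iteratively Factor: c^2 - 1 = (c + 1)*(c - 1)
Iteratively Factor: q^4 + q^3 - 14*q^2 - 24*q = (q + 3)*(q^3 - 2*q^2 - 8*q) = q*(q + 3)*(q^2 - 2*q - 8) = q*(q + 2)*(q + 3)*(q - 4)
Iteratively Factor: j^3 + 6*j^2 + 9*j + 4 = (j + 1)*(j^2 + 5*j + 4) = (j + 1)*(j + 4)*(j + 1)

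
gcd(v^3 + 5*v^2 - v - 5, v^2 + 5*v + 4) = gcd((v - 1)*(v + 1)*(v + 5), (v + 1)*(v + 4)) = v + 1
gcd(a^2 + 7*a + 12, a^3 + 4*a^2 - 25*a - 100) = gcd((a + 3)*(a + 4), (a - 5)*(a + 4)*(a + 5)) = a + 4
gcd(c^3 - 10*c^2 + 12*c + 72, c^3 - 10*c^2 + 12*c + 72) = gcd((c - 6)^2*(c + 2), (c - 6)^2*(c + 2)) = c^3 - 10*c^2 + 12*c + 72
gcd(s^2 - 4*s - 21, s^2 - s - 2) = 1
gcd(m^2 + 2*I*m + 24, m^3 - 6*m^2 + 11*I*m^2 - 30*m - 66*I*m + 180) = m + 6*I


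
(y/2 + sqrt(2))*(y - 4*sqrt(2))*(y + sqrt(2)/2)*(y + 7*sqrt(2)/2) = y^4/2 + sqrt(2)*y^3 - 57*y^2/4 - 71*sqrt(2)*y/2 - 28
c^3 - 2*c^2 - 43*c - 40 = (c - 8)*(c + 1)*(c + 5)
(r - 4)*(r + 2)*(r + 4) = r^3 + 2*r^2 - 16*r - 32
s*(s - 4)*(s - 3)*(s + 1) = s^4 - 6*s^3 + 5*s^2 + 12*s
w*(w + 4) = w^2 + 4*w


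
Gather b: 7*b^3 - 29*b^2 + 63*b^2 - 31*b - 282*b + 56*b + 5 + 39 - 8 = 7*b^3 + 34*b^2 - 257*b + 36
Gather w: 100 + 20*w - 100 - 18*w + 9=2*w + 9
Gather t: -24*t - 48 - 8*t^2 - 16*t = -8*t^2 - 40*t - 48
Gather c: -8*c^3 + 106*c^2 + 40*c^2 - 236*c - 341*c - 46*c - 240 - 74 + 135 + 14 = -8*c^3 + 146*c^2 - 623*c - 165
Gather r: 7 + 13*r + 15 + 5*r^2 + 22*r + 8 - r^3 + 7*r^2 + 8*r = -r^3 + 12*r^2 + 43*r + 30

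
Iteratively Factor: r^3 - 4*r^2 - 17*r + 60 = (r - 5)*(r^2 + r - 12) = (r - 5)*(r - 3)*(r + 4)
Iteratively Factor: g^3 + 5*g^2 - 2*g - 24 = (g + 3)*(g^2 + 2*g - 8) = (g - 2)*(g + 3)*(g + 4)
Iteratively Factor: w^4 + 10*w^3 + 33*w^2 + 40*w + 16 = (w + 1)*(w^3 + 9*w^2 + 24*w + 16) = (w + 1)*(w + 4)*(w^2 + 5*w + 4) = (w + 1)*(w + 4)^2*(w + 1)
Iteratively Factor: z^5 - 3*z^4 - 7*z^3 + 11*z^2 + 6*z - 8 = (z + 1)*(z^4 - 4*z^3 - 3*z^2 + 14*z - 8) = (z - 4)*(z + 1)*(z^3 - 3*z + 2) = (z - 4)*(z + 1)*(z + 2)*(z^2 - 2*z + 1) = (z - 4)*(z - 1)*(z + 1)*(z + 2)*(z - 1)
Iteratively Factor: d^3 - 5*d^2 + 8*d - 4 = (d - 2)*(d^2 - 3*d + 2) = (d - 2)*(d - 1)*(d - 2)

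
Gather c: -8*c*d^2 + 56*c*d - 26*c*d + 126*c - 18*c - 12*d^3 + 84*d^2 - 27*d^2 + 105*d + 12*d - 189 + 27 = c*(-8*d^2 + 30*d + 108) - 12*d^3 + 57*d^2 + 117*d - 162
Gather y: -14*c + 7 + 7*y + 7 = -14*c + 7*y + 14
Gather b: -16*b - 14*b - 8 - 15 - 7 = -30*b - 30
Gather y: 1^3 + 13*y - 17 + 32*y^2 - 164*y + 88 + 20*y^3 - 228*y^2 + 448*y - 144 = 20*y^3 - 196*y^2 + 297*y - 72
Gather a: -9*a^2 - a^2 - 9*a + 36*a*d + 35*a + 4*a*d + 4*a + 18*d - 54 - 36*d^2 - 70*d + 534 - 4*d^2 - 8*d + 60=-10*a^2 + a*(40*d + 30) - 40*d^2 - 60*d + 540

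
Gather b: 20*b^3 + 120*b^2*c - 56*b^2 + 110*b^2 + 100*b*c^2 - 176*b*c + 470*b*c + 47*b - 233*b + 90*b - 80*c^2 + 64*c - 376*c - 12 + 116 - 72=20*b^3 + b^2*(120*c + 54) + b*(100*c^2 + 294*c - 96) - 80*c^2 - 312*c + 32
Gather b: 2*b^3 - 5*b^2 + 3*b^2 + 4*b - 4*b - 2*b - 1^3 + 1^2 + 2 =2*b^3 - 2*b^2 - 2*b + 2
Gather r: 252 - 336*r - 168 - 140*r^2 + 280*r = -140*r^2 - 56*r + 84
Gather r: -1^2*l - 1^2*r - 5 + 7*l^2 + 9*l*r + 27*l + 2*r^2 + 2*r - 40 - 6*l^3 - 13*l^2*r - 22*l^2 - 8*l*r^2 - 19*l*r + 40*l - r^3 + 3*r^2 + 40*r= -6*l^3 - 15*l^2 + 66*l - r^3 + r^2*(5 - 8*l) + r*(-13*l^2 - 10*l + 41) - 45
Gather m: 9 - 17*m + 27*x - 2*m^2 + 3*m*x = -2*m^2 + m*(3*x - 17) + 27*x + 9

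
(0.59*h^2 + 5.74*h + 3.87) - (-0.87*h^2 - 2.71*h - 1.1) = 1.46*h^2 + 8.45*h + 4.97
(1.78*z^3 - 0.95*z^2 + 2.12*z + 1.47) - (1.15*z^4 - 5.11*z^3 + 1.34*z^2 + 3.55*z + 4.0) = -1.15*z^4 + 6.89*z^3 - 2.29*z^2 - 1.43*z - 2.53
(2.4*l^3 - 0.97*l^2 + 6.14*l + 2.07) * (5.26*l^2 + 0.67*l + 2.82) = 12.624*l^5 - 3.4942*l^4 + 38.4145*l^3 + 12.2666*l^2 + 18.7017*l + 5.8374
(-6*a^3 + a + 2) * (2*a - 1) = -12*a^4 + 6*a^3 + 2*a^2 + 3*a - 2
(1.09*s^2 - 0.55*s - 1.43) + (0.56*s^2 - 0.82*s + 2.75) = 1.65*s^2 - 1.37*s + 1.32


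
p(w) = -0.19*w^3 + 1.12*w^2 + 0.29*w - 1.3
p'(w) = -0.57*w^2 + 2.24*w + 0.29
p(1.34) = 0.64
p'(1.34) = 2.27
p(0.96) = -0.16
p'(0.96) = 1.92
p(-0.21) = -1.31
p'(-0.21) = -0.21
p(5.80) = 0.99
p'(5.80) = -5.89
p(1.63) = 1.33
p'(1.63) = 2.43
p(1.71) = 1.52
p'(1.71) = 2.45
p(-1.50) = 1.43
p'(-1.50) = -4.35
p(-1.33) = 0.74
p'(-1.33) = -3.70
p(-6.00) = 78.32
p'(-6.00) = -33.67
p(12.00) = -164.86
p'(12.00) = -54.91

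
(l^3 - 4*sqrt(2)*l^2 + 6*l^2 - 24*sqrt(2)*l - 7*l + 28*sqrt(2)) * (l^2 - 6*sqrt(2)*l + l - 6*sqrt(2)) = l^5 - 10*sqrt(2)*l^4 + 7*l^4 - 70*sqrt(2)*l^3 + 47*l^3 + 10*sqrt(2)*l^2 + 329*l^2 - 48*l + 70*sqrt(2)*l - 336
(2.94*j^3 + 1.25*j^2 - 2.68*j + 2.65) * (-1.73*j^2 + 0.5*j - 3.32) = -5.0862*j^5 - 0.6925*j^4 - 4.4994*j^3 - 10.0745*j^2 + 10.2226*j - 8.798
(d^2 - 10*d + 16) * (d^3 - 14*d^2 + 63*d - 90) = d^5 - 24*d^4 + 219*d^3 - 944*d^2 + 1908*d - 1440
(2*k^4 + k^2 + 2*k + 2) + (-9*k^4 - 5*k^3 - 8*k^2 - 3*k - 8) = -7*k^4 - 5*k^3 - 7*k^2 - k - 6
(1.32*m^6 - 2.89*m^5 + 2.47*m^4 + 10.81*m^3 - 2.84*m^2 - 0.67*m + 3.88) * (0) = 0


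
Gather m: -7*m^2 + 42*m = -7*m^2 + 42*m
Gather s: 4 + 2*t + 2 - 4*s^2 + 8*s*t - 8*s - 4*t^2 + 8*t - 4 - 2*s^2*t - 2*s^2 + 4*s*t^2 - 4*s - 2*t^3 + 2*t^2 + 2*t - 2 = s^2*(-2*t - 6) + s*(4*t^2 + 8*t - 12) - 2*t^3 - 2*t^2 + 12*t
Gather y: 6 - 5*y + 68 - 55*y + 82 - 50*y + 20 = 176 - 110*y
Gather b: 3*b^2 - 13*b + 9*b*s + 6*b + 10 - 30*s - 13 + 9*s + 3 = 3*b^2 + b*(9*s - 7) - 21*s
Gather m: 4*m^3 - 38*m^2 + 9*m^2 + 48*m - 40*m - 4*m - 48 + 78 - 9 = 4*m^3 - 29*m^2 + 4*m + 21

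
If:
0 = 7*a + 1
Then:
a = -1/7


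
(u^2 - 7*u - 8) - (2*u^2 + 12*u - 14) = -u^2 - 19*u + 6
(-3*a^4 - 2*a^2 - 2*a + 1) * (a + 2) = -3*a^5 - 6*a^4 - 2*a^3 - 6*a^2 - 3*a + 2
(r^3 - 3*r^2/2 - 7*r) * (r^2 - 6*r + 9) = r^5 - 15*r^4/2 + 11*r^3 + 57*r^2/2 - 63*r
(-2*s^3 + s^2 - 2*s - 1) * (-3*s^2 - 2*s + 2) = 6*s^5 + s^4 + 9*s^2 - 2*s - 2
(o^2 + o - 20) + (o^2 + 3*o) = 2*o^2 + 4*o - 20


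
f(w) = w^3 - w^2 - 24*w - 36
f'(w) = 3*w^2 - 2*w - 24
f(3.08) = -90.19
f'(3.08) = -1.70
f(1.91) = -78.52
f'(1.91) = -16.88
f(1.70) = -74.78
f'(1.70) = -18.73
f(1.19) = -64.29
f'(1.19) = -22.13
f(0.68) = -52.47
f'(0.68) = -23.97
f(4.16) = -81.15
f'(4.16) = 19.60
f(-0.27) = -29.61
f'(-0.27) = -23.24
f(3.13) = -90.25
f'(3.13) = -0.87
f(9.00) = 396.00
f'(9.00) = 201.00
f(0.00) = -36.00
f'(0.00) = -24.00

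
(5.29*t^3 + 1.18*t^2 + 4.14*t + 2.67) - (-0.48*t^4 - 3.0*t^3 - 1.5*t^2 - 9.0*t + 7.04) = 0.48*t^4 + 8.29*t^3 + 2.68*t^2 + 13.14*t - 4.37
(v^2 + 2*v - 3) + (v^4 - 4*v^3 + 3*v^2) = v^4 - 4*v^3 + 4*v^2 + 2*v - 3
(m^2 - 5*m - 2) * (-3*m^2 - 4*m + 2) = -3*m^4 + 11*m^3 + 28*m^2 - 2*m - 4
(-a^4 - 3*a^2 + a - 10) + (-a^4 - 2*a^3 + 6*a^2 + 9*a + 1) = -2*a^4 - 2*a^3 + 3*a^2 + 10*a - 9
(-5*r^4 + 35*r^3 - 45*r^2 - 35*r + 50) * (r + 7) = -5*r^5 + 200*r^3 - 350*r^2 - 195*r + 350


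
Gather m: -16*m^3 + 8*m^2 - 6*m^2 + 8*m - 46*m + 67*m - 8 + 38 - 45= -16*m^3 + 2*m^2 + 29*m - 15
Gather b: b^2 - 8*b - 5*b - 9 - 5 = b^2 - 13*b - 14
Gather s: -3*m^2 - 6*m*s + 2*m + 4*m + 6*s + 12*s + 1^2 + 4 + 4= -3*m^2 + 6*m + s*(18 - 6*m) + 9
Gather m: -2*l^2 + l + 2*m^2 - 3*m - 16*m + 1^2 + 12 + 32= -2*l^2 + l + 2*m^2 - 19*m + 45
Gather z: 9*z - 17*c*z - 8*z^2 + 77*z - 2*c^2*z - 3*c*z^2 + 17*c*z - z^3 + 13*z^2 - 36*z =-z^3 + z^2*(5 - 3*c) + z*(50 - 2*c^2)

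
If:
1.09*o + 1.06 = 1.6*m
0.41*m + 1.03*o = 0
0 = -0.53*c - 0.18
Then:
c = -0.34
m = 0.52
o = -0.21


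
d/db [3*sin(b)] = 3*cos(b)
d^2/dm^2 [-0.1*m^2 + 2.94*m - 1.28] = -0.200000000000000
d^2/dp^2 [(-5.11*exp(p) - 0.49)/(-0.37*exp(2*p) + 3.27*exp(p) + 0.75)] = (0.699559*exp(4*p) + 6.450913*exp(3*p) + 6.729597*exp(2*p) - 6.74885399999999*exp(p) + 1.67265)*exp(p)/(0.050653*exp(6*p) - 1.342989*exp(5*p) + 11.561094*exp(4*p) - 29.521233*exp(3*p) - 23.43465*exp(2*p) - 5.518125*exp(p) - 0.421875)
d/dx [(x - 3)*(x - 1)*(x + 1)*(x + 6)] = 4*x^3 + 9*x^2 - 38*x - 3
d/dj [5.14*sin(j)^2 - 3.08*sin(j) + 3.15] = (10.28*sin(j) - 3.08)*cos(j)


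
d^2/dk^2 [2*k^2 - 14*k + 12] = 4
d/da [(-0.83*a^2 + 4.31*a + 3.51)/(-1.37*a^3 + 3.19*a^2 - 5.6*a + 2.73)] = (-1.1371*a^4 + 11.8094*a^3 + 5.3252*a^2 - 26.9256*a + 31.4223)/(1.8769*a^6 - 8.7406*a^5 + 25.5201*a^4 - 43.2082*a^3 + 48.7774*a^2 - 30.576*a + 7.4529)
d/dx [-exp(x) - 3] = -exp(x)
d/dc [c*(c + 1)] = 2*c + 1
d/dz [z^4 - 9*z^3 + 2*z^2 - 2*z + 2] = 4*z^3 - 27*z^2 + 4*z - 2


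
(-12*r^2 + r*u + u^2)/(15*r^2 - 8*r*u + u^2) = (-4*r - u)/(5*r - u)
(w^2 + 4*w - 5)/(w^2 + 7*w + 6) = (w^2 + 4*w - 5)/(w^2 + 7*w + 6)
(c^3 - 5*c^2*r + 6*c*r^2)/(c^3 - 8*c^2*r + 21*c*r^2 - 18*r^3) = c/(c - 3*r)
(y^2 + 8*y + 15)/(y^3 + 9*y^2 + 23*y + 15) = 1/(y + 1)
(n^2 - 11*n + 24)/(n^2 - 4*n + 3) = (n - 8)/(n - 1)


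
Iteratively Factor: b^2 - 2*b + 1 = (b - 1)*(b - 1)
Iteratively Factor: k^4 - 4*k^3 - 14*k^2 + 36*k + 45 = (k - 5)*(k^3 + k^2 - 9*k - 9) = (k - 5)*(k + 1)*(k^2 - 9) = (k - 5)*(k + 1)*(k + 3)*(k - 3)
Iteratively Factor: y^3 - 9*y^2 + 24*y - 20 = (y - 2)*(y^2 - 7*y + 10) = (y - 5)*(y - 2)*(y - 2)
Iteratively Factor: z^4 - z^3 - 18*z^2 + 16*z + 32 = (z + 1)*(z^3 - 2*z^2 - 16*z + 32) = (z - 2)*(z + 1)*(z^2 - 16) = (z - 4)*(z - 2)*(z + 1)*(z + 4)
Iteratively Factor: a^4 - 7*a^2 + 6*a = (a - 2)*(a^3 + 2*a^2 - 3*a) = (a - 2)*(a + 3)*(a^2 - a) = a*(a - 2)*(a + 3)*(a - 1)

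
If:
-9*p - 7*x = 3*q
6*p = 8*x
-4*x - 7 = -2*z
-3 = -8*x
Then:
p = 1/2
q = -19/8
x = 3/8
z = 17/4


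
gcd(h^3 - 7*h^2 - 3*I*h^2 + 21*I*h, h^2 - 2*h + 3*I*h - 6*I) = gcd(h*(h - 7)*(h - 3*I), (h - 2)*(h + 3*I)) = 1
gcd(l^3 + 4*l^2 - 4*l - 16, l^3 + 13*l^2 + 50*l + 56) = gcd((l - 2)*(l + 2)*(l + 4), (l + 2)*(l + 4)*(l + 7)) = l^2 + 6*l + 8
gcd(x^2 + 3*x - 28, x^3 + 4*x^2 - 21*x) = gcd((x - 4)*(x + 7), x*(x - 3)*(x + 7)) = x + 7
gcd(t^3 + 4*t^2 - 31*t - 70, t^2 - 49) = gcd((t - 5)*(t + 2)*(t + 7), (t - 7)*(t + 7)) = t + 7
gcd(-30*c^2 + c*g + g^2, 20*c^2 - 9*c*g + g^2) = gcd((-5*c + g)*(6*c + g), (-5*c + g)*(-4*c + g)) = 5*c - g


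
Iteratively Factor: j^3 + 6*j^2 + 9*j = (j + 3)*(j^2 + 3*j) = (j + 3)^2*(j)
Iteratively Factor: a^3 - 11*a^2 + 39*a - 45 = (a - 5)*(a^2 - 6*a + 9) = (a - 5)*(a - 3)*(a - 3)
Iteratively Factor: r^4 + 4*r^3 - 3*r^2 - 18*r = (r - 2)*(r^3 + 6*r^2 + 9*r) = (r - 2)*(r + 3)*(r^2 + 3*r) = (r - 2)*(r + 3)^2*(r)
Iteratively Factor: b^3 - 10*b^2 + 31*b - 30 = (b - 2)*(b^2 - 8*b + 15) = (b - 5)*(b - 2)*(b - 3)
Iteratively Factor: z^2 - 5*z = (z - 5)*(z)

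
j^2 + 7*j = j*(j + 7)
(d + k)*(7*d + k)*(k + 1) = 7*d^2*k + 7*d^2 + 8*d*k^2 + 8*d*k + k^3 + k^2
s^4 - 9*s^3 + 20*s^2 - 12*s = s*(s - 6)*(s - 2)*(s - 1)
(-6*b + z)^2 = 36*b^2 - 12*b*z + z^2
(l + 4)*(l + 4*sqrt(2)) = l^2 + 4*l + 4*sqrt(2)*l + 16*sqrt(2)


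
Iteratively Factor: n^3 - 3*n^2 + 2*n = (n - 1)*(n^2 - 2*n) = (n - 2)*(n - 1)*(n)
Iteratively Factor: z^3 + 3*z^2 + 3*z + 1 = (z + 1)*(z^2 + 2*z + 1) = (z + 1)^2*(z + 1)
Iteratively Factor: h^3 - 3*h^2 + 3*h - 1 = (h - 1)*(h^2 - 2*h + 1) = (h - 1)^2*(h - 1)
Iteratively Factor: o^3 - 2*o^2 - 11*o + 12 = (o + 3)*(o^2 - 5*o + 4) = (o - 4)*(o + 3)*(o - 1)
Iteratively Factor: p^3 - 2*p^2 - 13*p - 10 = (p + 1)*(p^2 - 3*p - 10) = (p - 5)*(p + 1)*(p + 2)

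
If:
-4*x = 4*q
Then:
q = -x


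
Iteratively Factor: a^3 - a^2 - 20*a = (a - 5)*(a^2 + 4*a) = a*(a - 5)*(a + 4)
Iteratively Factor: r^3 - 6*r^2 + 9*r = (r - 3)*(r^2 - 3*r) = r*(r - 3)*(r - 3)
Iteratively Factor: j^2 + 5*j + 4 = (j + 1)*(j + 4)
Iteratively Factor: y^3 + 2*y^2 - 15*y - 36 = (y - 4)*(y^2 + 6*y + 9) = (y - 4)*(y + 3)*(y + 3)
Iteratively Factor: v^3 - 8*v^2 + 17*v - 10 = (v - 5)*(v^2 - 3*v + 2) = (v - 5)*(v - 2)*(v - 1)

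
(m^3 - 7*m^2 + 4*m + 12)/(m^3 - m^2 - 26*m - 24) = (m - 2)/(m + 4)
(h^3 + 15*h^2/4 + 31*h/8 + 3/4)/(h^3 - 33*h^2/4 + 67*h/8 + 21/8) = (2*h^2 + 7*h + 6)/(2*h^2 - 17*h + 21)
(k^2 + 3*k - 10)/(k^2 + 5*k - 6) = (k^2 + 3*k - 10)/(k^2 + 5*k - 6)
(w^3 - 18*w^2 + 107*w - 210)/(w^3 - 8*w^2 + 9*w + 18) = (w^2 - 12*w + 35)/(w^2 - 2*w - 3)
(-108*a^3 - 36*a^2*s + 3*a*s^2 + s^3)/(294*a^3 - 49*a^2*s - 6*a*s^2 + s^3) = (18*a^2 + 9*a*s + s^2)/(-49*a^2 + s^2)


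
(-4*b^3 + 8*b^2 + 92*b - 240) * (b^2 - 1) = -4*b^5 + 8*b^4 + 96*b^3 - 248*b^2 - 92*b + 240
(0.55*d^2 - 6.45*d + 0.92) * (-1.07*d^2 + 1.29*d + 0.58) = -0.5885*d^4 + 7.611*d^3 - 8.9859*d^2 - 2.5542*d + 0.5336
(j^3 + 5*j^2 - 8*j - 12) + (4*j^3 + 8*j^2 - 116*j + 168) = 5*j^3 + 13*j^2 - 124*j + 156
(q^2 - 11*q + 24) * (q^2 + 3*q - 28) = q^4 - 8*q^3 - 37*q^2 + 380*q - 672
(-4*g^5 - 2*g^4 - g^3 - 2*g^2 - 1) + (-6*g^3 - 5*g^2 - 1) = -4*g^5 - 2*g^4 - 7*g^3 - 7*g^2 - 2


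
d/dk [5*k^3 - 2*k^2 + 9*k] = 15*k^2 - 4*k + 9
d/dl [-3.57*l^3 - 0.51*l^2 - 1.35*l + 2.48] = -10.71*l^2 - 1.02*l - 1.35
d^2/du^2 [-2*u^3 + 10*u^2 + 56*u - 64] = 20 - 12*u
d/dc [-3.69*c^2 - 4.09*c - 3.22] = -7.38*c - 4.09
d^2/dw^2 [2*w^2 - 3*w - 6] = 4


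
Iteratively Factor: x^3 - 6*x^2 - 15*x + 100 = (x - 5)*(x^2 - x - 20) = (x - 5)*(x + 4)*(x - 5)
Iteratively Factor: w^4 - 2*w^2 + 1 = (w + 1)*(w^3 - w^2 - w + 1) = (w + 1)^2*(w^2 - 2*w + 1) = (w - 1)*(w + 1)^2*(w - 1)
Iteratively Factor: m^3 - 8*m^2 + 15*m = (m - 3)*(m^2 - 5*m) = (m - 5)*(m - 3)*(m)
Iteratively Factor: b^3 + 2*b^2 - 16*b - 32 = (b + 4)*(b^2 - 2*b - 8) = (b + 2)*(b + 4)*(b - 4)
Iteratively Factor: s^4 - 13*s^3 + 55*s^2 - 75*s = (s - 5)*(s^3 - 8*s^2 + 15*s) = s*(s - 5)*(s^2 - 8*s + 15) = s*(s - 5)*(s - 3)*(s - 5)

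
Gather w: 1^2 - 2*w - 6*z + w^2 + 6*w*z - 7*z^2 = w^2 + w*(6*z - 2) - 7*z^2 - 6*z + 1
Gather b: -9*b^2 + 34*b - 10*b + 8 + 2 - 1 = -9*b^2 + 24*b + 9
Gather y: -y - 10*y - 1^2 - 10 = -11*y - 11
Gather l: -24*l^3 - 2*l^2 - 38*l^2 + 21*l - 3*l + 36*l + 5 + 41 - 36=-24*l^3 - 40*l^2 + 54*l + 10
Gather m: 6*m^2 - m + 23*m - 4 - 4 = 6*m^2 + 22*m - 8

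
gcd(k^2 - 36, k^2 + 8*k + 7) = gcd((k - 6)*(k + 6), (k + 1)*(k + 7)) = 1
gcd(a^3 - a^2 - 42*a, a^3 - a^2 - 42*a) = a^3 - a^2 - 42*a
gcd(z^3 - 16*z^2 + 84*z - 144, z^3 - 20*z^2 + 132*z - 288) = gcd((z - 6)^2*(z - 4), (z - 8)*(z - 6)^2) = z^2 - 12*z + 36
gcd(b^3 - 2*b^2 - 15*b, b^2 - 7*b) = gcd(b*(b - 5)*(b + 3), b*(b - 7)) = b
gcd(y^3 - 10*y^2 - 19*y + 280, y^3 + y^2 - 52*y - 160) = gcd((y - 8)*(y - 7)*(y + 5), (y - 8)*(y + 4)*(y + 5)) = y^2 - 3*y - 40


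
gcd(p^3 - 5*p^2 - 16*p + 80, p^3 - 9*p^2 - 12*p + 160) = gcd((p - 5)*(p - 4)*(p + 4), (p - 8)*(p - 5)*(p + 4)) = p^2 - p - 20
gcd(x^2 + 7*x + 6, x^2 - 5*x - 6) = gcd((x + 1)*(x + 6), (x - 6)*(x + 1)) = x + 1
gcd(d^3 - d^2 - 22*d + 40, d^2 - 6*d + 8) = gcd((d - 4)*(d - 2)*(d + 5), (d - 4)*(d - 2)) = d^2 - 6*d + 8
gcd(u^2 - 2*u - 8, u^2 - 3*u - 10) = u + 2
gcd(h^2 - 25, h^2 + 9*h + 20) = h + 5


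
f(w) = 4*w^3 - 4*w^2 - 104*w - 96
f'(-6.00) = 376.00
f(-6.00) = -480.00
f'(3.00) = -20.00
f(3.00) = -336.00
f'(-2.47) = -11.03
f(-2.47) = 76.20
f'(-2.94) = 23.24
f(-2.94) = 73.54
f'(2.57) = -45.30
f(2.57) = -321.80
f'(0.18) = -105.05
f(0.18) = -114.83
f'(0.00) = -104.00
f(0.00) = -96.00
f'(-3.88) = 107.69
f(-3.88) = 13.66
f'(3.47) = 12.73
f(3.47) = -337.92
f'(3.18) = -8.09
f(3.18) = -338.54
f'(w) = 12*w^2 - 8*w - 104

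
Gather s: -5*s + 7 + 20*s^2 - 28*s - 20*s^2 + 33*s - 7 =0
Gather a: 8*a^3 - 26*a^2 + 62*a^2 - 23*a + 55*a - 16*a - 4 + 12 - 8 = 8*a^3 + 36*a^2 + 16*a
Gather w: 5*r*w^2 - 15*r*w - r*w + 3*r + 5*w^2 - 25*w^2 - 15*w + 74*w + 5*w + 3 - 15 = 3*r + w^2*(5*r - 20) + w*(64 - 16*r) - 12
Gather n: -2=-2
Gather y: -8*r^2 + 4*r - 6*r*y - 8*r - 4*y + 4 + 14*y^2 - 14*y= -8*r^2 - 4*r + 14*y^2 + y*(-6*r - 18) + 4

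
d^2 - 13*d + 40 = (d - 8)*(d - 5)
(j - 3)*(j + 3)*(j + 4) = j^3 + 4*j^2 - 9*j - 36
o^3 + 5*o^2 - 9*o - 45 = (o - 3)*(o + 3)*(o + 5)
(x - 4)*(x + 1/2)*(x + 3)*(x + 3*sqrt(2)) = x^4 - x^3/2 + 3*sqrt(2)*x^3 - 25*x^2/2 - 3*sqrt(2)*x^2/2 - 75*sqrt(2)*x/2 - 6*x - 18*sqrt(2)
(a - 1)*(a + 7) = a^2 + 6*a - 7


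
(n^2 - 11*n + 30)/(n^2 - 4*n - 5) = (n - 6)/(n + 1)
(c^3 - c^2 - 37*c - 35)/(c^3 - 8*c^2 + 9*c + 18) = (c^2 - 2*c - 35)/(c^2 - 9*c + 18)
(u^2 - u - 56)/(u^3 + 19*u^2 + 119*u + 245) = (u - 8)/(u^2 + 12*u + 35)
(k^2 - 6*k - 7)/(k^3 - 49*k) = (k + 1)/(k*(k + 7))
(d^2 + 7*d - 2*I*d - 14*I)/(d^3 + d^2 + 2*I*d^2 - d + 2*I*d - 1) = (d^2 + d*(7 - 2*I) - 14*I)/(d^3 + d^2*(1 + 2*I) + d*(-1 + 2*I) - 1)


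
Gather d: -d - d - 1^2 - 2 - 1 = -2*d - 4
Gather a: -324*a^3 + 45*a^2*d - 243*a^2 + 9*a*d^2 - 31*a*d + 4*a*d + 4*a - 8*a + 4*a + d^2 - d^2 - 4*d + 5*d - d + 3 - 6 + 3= -324*a^3 + a^2*(45*d - 243) + a*(9*d^2 - 27*d)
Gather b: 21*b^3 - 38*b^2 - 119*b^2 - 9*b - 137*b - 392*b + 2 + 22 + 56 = 21*b^3 - 157*b^2 - 538*b + 80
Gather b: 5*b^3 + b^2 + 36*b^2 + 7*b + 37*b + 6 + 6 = 5*b^3 + 37*b^2 + 44*b + 12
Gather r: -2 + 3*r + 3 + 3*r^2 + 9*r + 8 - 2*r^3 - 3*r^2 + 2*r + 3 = -2*r^3 + 14*r + 12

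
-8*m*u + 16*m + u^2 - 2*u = (-8*m + u)*(u - 2)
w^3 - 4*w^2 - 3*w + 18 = (w - 3)^2*(w + 2)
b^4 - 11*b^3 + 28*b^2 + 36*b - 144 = (b - 6)*(b - 4)*(b - 3)*(b + 2)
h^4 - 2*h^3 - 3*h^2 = h^2*(h - 3)*(h + 1)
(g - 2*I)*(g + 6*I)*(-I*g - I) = -I*g^3 + 4*g^2 - I*g^2 + 4*g - 12*I*g - 12*I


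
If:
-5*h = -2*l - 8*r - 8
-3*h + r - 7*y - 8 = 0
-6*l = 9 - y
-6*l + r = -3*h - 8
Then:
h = -2983/672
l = -1955/1344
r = -191/56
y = 61/224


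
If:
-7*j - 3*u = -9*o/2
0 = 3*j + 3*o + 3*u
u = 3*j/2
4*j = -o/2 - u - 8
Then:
No Solution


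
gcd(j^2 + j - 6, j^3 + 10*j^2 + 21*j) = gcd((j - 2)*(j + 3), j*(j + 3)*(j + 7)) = j + 3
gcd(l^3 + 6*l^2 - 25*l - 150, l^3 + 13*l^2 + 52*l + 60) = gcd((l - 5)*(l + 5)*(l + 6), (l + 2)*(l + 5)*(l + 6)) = l^2 + 11*l + 30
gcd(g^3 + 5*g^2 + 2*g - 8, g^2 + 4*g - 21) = 1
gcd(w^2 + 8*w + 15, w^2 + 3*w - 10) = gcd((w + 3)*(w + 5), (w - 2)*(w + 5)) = w + 5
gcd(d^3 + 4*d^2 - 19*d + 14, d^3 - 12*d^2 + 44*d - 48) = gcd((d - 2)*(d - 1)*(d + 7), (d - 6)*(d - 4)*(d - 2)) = d - 2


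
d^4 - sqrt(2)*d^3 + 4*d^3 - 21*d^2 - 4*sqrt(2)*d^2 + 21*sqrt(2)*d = d*(d - 3)*(d + 7)*(d - sqrt(2))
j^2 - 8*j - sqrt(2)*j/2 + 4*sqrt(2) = (j - 8)*(j - sqrt(2)/2)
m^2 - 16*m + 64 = (m - 8)^2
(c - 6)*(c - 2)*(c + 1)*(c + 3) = c^4 - 4*c^3 - 17*c^2 + 24*c + 36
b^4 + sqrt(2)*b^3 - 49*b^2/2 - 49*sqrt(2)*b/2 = b*(b - 7*sqrt(2)/2)*(b + sqrt(2))*(b + 7*sqrt(2)/2)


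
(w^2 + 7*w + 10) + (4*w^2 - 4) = 5*w^2 + 7*w + 6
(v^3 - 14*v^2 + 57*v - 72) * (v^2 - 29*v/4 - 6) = v^5 - 85*v^4/4 + 305*v^3/2 - 1605*v^2/4 + 180*v + 432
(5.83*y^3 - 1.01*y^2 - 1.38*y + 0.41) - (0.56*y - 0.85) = 5.83*y^3 - 1.01*y^2 - 1.94*y + 1.26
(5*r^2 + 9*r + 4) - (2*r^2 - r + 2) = 3*r^2 + 10*r + 2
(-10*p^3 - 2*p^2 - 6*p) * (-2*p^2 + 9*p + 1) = 20*p^5 - 86*p^4 - 16*p^3 - 56*p^2 - 6*p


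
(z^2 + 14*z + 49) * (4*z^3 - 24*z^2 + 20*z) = 4*z^5 + 32*z^4 - 120*z^3 - 896*z^2 + 980*z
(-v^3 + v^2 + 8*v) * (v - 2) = -v^4 + 3*v^3 + 6*v^2 - 16*v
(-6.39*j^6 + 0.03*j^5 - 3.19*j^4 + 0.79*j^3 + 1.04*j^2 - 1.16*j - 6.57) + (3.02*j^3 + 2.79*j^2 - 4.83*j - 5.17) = -6.39*j^6 + 0.03*j^5 - 3.19*j^4 + 3.81*j^3 + 3.83*j^2 - 5.99*j - 11.74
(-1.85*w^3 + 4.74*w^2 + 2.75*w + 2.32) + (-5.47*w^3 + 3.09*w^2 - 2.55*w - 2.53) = -7.32*w^3 + 7.83*w^2 + 0.2*w - 0.21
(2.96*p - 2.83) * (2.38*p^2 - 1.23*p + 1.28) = 7.0448*p^3 - 10.3762*p^2 + 7.2697*p - 3.6224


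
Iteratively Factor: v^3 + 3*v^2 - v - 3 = (v - 1)*(v^2 + 4*v + 3) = (v - 1)*(v + 1)*(v + 3)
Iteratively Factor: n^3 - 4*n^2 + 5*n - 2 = (n - 1)*(n^2 - 3*n + 2) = (n - 1)^2*(n - 2)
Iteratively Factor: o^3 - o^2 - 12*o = (o - 4)*(o^2 + 3*o) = (o - 4)*(o + 3)*(o)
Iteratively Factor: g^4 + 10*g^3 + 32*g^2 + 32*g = (g + 4)*(g^3 + 6*g^2 + 8*g) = (g + 4)^2*(g^2 + 2*g) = (g + 2)*(g + 4)^2*(g)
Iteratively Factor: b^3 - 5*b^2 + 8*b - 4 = (b - 1)*(b^2 - 4*b + 4) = (b - 2)*(b - 1)*(b - 2)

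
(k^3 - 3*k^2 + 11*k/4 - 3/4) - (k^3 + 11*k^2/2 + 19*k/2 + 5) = -17*k^2/2 - 27*k/4 - 23/4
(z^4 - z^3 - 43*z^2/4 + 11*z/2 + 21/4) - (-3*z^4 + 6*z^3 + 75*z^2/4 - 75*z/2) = 4*z^4 - 7*z^3 - 59*z^2/2 + 43*z + 21/4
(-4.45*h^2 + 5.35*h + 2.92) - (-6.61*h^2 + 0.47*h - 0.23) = 2.16*h^2 + 4.88*h + 3.15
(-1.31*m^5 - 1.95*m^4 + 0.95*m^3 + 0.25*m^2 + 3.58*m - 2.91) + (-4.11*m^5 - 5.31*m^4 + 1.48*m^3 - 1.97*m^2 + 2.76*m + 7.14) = -5.42*m^5 - 7.26*m^4 + 2.43*m^3 - 1.72*m^2 + 6.34*m + 4.23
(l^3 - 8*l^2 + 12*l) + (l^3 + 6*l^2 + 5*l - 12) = 2*l^3 - 2*l^2 + 17*l - 12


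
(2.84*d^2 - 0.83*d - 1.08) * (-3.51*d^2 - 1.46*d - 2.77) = -9.9684*d^4 - 1.2331*d^3 - 2.8642*d^2 + 3.8759*d + 2.9916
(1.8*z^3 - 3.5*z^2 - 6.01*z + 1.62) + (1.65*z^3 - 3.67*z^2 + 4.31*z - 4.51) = 3.45*z^3 - 7.17*z^2 - 1.7*z - 2.89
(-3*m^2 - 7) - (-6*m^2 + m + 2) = 3*m^2 - m - 9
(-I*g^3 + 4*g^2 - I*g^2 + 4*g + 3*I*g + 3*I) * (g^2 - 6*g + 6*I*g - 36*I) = -I*g^5 + 10*g^4 + 5*I*g^4 - 50*g^3 + 33*I*g^3 - 78*g^2 - 135*I*g^2 + 90*g - 162*I*g + 108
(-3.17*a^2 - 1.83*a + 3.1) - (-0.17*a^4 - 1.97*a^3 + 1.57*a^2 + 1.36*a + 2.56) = 0.17*a^4 + 1.97*a^3 - 4.74*a^2 - 3.19*a + 0.54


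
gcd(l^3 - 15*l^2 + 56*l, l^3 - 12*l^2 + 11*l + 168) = l^2 - 15*l + 56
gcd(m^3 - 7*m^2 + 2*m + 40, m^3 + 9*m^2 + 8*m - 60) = 1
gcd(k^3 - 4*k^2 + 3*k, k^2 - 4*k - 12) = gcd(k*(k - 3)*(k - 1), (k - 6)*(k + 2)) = 1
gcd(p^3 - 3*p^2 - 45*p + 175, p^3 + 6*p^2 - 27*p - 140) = p^2 + 2*p - 35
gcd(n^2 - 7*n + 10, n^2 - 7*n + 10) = n^2 - 7*n + 10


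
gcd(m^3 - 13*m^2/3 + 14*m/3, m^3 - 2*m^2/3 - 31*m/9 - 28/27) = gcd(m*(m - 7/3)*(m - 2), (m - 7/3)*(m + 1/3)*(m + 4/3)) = m - 7/3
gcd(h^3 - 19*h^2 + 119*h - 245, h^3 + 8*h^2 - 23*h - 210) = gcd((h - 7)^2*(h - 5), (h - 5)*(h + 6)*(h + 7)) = h - 5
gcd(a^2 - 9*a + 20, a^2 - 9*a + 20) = a^2 - 9*a + 20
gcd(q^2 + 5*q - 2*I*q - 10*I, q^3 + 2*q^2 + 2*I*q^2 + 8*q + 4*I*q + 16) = q - 2*I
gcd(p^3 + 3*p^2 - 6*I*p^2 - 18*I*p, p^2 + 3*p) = p^2 + 3*p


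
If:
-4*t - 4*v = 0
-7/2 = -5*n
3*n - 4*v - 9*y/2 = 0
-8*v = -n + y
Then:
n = 7/10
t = -21/640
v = 21/640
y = 7/16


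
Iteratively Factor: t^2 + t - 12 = (t + 4)*(t - 3)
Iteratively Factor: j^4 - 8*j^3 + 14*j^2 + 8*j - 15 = (j - 1)*(j^3 - 7*j^2 + 7*j + 15) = (j - 3)*(j - 1)*(j^2 - 4*j - 5) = (j - 3)*(j - 1)*(j + 1)*(j - 5)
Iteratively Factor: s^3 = (s)*(s^2) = s^2*(s)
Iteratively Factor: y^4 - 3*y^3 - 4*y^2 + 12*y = (y + 2)*(y^3 - 5*y^2 + 6*y) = (y - 2)*(y + 2)*(y^2 - 3*y) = y*(y - 2)*(y + 2)*(y - 3)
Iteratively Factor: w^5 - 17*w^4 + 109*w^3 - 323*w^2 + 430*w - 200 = (w - 4)*(w^4 - 13*w^3 + 57*w^2 - 95*w + 50) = (w - 5)*(w - 4)*(w^3 - 8*w^2 + 17*w - 10) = (w - 5)*(w - 4)*(w - 2)*(w^2 - 6*w + 5) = (w - 5)^2*(w - 4)*(w - 2)*(w - 1)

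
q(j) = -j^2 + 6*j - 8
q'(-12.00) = 30.00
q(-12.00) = -224.00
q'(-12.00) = 30.00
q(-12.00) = -224.00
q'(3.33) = -0.66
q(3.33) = 0.89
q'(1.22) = 3.56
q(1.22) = -2.17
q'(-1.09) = 8.18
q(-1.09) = -15.73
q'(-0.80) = 7.60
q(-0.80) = -13.44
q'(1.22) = 3.56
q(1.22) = -2.17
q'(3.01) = -0.02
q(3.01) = 1.00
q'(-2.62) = 11.24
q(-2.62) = -30.58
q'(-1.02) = 8.04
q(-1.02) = -15.16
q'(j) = 6 - 2*j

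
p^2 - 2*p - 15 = (p - 5)*(p + 3)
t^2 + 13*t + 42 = (t + 6)*(t + 7)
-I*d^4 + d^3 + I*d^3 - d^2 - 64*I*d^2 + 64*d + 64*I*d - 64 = (d - 8*I)*(d + I)*(d + 8*I)*(-I*d + I)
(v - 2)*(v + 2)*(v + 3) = v^3 + 3*v^2 - 4*v - 12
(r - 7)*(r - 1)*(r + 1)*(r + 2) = r^4 - 5*r^3 - 15*r^2 + 5*r + 14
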